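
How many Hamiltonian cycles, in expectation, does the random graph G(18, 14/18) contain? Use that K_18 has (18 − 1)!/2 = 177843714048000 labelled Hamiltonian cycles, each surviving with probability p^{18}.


K_18 has (18 − 1)!/2 = 177843714048000 labelled Hamiltonian cycles.
For each such Hamiltonian cycle H, let X_H = 1 if all 18 edges of H are present in G. Then P[X_H = 1] = p^{18} = (7/9)^{18} = 1628413597910449/150094635296999121.
Summing the indicators: E[X] = Σ_H E[X_H] = 177843714048000 · p^{18} = 177843714048000 · 1628413597910449/150094635296999121 = 397260798708725298034688000/205891132094649.
Numerically: E[X] ≈ 1.929e+12.

E[X] = 177843714048000 · (7/9)^{18} = 397260798708725298034688000/205891132094649 ≈ 1.929e+12.


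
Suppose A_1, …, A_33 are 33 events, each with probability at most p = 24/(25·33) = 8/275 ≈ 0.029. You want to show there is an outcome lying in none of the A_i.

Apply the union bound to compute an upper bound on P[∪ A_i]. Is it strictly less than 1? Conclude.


Union bound: P[∪_{i=1}^{33} A_i] ≤ Σ_i P[A_i] ≤ 33·p = 33·(8/275) = 24/25.
Numerically: 24/25 ≈ 0.960.
Is 24/25 < 1? YES.
Since P[∪ A_i] ≤ 24/25 < 1, the complement has P[∩ A_i^c] ≥ 1 − 24/25 = 1/25 > 0, so some outcome avoids every A_i.

33·p = 24/25 ≈ 0.960; existence CERTIFIED by the union bound.


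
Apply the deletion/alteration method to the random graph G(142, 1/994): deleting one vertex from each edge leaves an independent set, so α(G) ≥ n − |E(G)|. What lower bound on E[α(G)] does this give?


E[|E(G)|] = C(142, 2)·p = 10011 · (1/994) = 141/14.
E[α(G)] ≥ n − E[|E(G)|] = 142 − 141/14 = 1847/14.
Numerically: ≈ 131.9286.
(This is only a lower bound; the true E[α(G)] may be larger.)

E[α(G)] ≥ 1847/14 ≈ 131.9286.


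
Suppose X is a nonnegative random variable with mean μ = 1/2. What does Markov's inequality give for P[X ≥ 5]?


μ = E[X] = 1/2, a = 5.
Markov: P[X ≥ 5] ≤ μ/a = (1/2)/5 = 1/10.
Numerically: ≈ 0.100.
(Since a = 5 > μ = 0.500, the bound 1/10 is < 1 and informative.)

P[X ≥ 5] ≤ 1/10 ≈ 0.100.


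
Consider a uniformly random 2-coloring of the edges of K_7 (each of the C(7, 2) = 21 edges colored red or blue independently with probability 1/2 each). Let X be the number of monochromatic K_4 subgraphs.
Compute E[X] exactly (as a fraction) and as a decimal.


Let X = Σ_S X_S over the C(7, 4) = 35 subsets S of size 4, where X_S = 1 if the K_4 on S is monochromatic.
For a fixed S, the K_4 on S has C(4, 2) = 6 edges. P[all 6 edges red] = (1/2)^6, and likewise for blue, so P[monochromatic] = 2·(1/2)^6 = 2^{1 − 6} = 1/32.
Summing: E[X] = C(7, 4) · 2^{1 − 6} = 35 · 1/32 = 35/32.
Numerically: E[X] ≈ 1.094.

E[X] = C(7,4)·2^(1−C(4,2)) = 35/32 ≈ 1.094.


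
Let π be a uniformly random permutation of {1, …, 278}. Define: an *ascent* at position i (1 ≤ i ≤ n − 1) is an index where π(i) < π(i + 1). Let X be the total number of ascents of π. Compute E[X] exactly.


Write X = Σ X_I over i = 1, …, 277, with X_I the indicator of one ascent.
There are 277 indicators.
For each fixed i, the pair (π(i), π(i+1)) is a uniformly random ordered pair of distinct values from {1, …, 278}; by symmetry P[π(i) < π(i+1)] = 1/2.
By linearity: E[X] = 277 · (1/2) = (278 − 1) · (1/2) = 277/2 ≈ 138.5000.

E[X] = 277/2 = 138.5000.


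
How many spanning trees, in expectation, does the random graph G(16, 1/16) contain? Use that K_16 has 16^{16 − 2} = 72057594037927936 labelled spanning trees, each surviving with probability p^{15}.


K_16 has 16^{16 − 2} = 72057594037927936 labelled spanning trees.
For each such spanning tree H, let X_H = 1 if all 15 edges of H are present in G. Then P[X_H = 1] = p^{15} = (1/16)^{15} = 1/1152921504606846976.
By linearity of expectation: E[X] = Σ_H E[X_H] = 72057594037927936 · p^{15} = 72057594037927936 · 1/1152921504606846976 = 1/16.
Numerically: E[X] ≈ 0.0625.

E[X] = 72057594037927936 · (1/16)^{15} = 1/16 ≈ 0.0625.


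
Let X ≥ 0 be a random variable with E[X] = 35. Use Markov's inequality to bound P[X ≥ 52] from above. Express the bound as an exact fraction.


μ = E[X] = 35, a = 52.
Markov: P[X ≥ 52] ≤ μ/a = (35)/52 = 35/52.
Numerically: ≈ 0.673077.
(Since a = 52 > μ = 35.000000, the bound 35/52 is < 1 and informative.)

P[X ≥ 52] ≤ 35/52 ≈ 0.673077.


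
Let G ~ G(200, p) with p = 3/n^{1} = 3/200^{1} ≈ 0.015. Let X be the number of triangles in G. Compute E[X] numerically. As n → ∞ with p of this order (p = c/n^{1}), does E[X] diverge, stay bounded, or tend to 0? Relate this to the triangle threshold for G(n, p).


Number of potential triangles: C(200, 3) = 1313400.
Each occurs with probability p³ ≈ (0.015)³ ≈ 3.37500e-06.
By linearity: E[X] = C(200, 3)·p³ ≈ 1313400 · 3.37500e-06 ≈ 4.433.
Here α = 1, so p = 3/n is exactly at the triangle threshold p ~ 1/n. Asymptotically E[X] → c³/6 = 3³/6 = 9/2 ≈ 4.500, a bounded constant. In this regime the triangle count is asymptotically Poisson(c³/6).

E[X] ≈ 4.433; in regime p = Θ(1/n^{1}) E[X] stays bounded (at the triangle threshold p ~ 1/n).


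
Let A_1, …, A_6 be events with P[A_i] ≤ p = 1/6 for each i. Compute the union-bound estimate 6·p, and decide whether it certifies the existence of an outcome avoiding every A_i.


Union bound: P[∪_{i=1}^{6} A_i] ≤ Σ_i P[A_i] ≤ 6·p = 6·(1/6) = 1.
Numerically: 1 ≈ 1.000000.
Is 1 < 1? NO.
Since the bound 1 is ≥ 1, the union bound is uninformative here; it does NOT by itself certify existence.

6·p = 1 ≈ 1.000000; existence NOT certified by the union bound.


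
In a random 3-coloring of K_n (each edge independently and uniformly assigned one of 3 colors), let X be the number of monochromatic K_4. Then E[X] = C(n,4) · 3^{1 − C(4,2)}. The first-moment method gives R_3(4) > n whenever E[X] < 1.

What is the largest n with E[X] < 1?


We need C(n, 4) · 3^{1 − 6} < 1, i.e. C(n, 4) < 3^{6 − 1} = 243.
Check values of n near the boundary:
  n = 7: C(7, 4) = 35; 35 < 243? YES
  n = 8: C(8, 4) = 70; 70 < 243? YES
  n = 9: C(9, 4) = 126; 126 < 243? YES
  n = 10: C(10, 4) = 210; 210 < 243? YES
  n = 11: C(11, 4) = 330; 330 < 243? NO
  n = 12: C(12, 4) = 495; 495 < 243? NO
The largest n with C(n, 4) < 243 is n = 10 (where E[X] = 70/81 ≈ 0.864198). Hence R_3(4) > 10, i.e. R_3(4) ≥ 11.

Largest n = 10; hence R_3(4) > 10.


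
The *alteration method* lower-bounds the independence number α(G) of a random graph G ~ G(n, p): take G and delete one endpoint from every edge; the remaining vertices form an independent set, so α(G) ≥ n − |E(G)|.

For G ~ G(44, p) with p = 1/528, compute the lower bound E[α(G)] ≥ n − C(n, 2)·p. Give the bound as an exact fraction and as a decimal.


E[|E(G)|] = C(44, 2)·p = 946 · (1/528) = 43/24.
E[α(G)] ≥ n − E[|E(G)|] = 44 − 43/24 = 1013/24.
Numerically: ≈ 42.208.
(This is only a lower bound; the true E[α(G)] may be larger.)

E[α(G)] ≥ 1013/24 ≈ 42.208.


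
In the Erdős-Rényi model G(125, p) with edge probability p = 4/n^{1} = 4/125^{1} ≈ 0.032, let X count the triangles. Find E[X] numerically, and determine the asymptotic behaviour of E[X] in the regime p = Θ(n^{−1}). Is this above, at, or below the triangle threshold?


Number of potential triangles: C(125, 3) = 317750.
Each occurs with probability p³ ≈ (0.032)³ ≈ 3.276800e-05.
By linearity: E[X] = C(125, 3)·p³ ≈ 317750 · 3.276800e-05 ≈ 10.4120.
Here α = 1, so p = 4/n is exactly at the triangle threshold p ~ 1/n. Asymptotically E[X] → c³/6 = 4³/6 = 32/3 ≈ 10.6667, a bounded constant. In this regime the triangle count is asymptotically Poisson(c³/6).

E[X] ≈ 10.4120; in regime p = Θ(1/n^{1}) E[X] stays bounded (at the triangle threshold p ~ 1/n).


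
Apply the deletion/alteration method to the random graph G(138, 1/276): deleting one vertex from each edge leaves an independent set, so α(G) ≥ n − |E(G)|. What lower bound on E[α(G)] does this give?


E[|E(G)|] = C(138, 2)·p = 9453 · (1/276) = 137/4.
E[α(G)] ≥ n − E[|E(G)|] = 138 − 137/4 = 415/4.
Numerically: ≈ 103.7500.
(This is only a lower bound; the true E[α(G)] may be larger.)

E[α(G)] ≥ 415/4 ≈ 103.7500.


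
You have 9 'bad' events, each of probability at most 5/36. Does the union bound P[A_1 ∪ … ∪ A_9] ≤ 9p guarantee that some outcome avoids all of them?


Union bound: P[∪_{i=1}^{9} A_i] ≤ Σ_i P[A_i] ≤ 9·p = 9·(5/36) = 5/4.
Numerically: 5/4 ≈ 1.250.
Is 5/4 < 1? NO.
Since the bound 5/4 is ≥ 1, the union bound is uninformative here; it does NOT by itself certify existence.

9·p = 5/4 ≈ 1.250; existence NOT certified by the union bound.


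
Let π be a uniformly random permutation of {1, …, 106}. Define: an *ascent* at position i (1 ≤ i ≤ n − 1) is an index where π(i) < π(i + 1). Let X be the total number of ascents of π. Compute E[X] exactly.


Write X = Σ X_I over i = 1, …, 105, with X_I the indicator of one ascent.
There are 105 indicators.
For each fixed i, the pair (π(i), π(i+1)) is a uniformly random ordered pair of distinct values from {1, …, 106}; by symmetry P[π(i) < π(i+1)] = 1/2.
By linearity: E[X] = 105 · (1/2) = (106 − 1) · (1/2) = 105/2 ≈ 52.500.

E[X] = 105/2 = 52.500.


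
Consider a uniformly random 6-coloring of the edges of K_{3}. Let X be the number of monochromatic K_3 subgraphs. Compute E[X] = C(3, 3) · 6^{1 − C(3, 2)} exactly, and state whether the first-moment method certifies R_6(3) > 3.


E[X] = C(3, 3) · 6^{1 − 3} = 1 · 6^{−2} = 1/36.
As a reduced fraction: E[X] = 1/36 ≈ 0.02778.
Is E[X] < 1? YES.
Since E[X] < 1, there exists a 6-coloring of K_{3} with no monochromatic K_3; hence R_6(3) > 3.

E[X] = 1/36 ≈ 0.02778; E[X] < 1, so R_6(3) > 3.


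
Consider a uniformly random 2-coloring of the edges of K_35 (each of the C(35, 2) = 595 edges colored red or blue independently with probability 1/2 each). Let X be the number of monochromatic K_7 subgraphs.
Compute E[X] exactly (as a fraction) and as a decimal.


Let X = Σ_S X_S over the C(35, 7) = 6724520 subsets S of size 7, where X_S = 1 if the K_7 on S is monochromatic.
For a fixed S, the K_7 on S has C(7, 2) = 21 edges. P[all 21 edges red] = (1/2)^21, and likewise for blue, so P[monochromatic] = 2·(1/2)^21 = 2^{1 − 21} = 1/1048576.
Summing: E[X] = C(35, 7) · 2^{1 − 21} = 6724520 · 1/1048576 = 840565/131072.
Numerically: E[X] ≈ 6.413.

E[X] = C(35,7)·2^(1−C(7,2)) = 840565/131072 ≈ 6.413.


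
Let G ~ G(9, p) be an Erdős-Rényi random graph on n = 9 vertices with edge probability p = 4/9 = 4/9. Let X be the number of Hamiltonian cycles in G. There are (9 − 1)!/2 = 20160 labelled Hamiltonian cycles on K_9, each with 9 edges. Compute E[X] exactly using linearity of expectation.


K_9 has (9 − 1)!/2 = 20160 labelled Hamiltonian cycles.
For each such Hamiltonian cycle H, let X_H = 1 if all 9 edges of H are present in G. Then P[X_H = 1] = p^{9} = (4/9)^{9} = 262144/387420489.
By linearity of expectation: E[X] = Σ_H E[X_H] = 20160 · p^{9} = 20160 · 262144/387420489 = 587202560/43046721.
Numerically: E[X] ≈ 13.641.

E[X] = 20160 · (4/9)^{9} = 587202560/43046721 ≈ 13.641.


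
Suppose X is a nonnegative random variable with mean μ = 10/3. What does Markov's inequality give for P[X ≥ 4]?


μ = E[X] = 10/3, a = 4.
Markov: P[X ≥ 4] ≤ μ/a = (10/3)/4 = 5/6.
Numerically: ≈ 0.833333.
(Since a = 4 > μ = 3.333333, the bound 5/6 is < 1 and informative.)

P[X ≥ 4] ≤ 5/6 ≈ 0.833333.


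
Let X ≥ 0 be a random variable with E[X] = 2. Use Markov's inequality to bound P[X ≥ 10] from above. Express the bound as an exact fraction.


μ = E[X] = 2, a = 10.
Markov: P[X ≥ 10] ≤ μ/a = (2)/10 = 1/5.
Numerically: ≈ 0.2000.
(Since a = 10 > μ = 2.0000, the bound 1/5 is < 1 and informative.)

P[X ≥ 10] ≤ 1/5 ≈ 0.2000.


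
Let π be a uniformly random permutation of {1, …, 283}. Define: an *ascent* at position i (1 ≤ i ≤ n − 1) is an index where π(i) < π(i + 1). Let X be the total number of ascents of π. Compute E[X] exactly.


Write X = Σ X_I over i = 1, …, 282, with X_I the indicator of one ascent.
There are 282 indicators.
For each fixed i, the pair (π(i), π(i+1)) is a uniformly random ordered pair of distinct values from {1, …, 283}; by symmetry P[π(i) < π(i+1)] = 1/2.
By linearity: E[X] = 282 · (1/2) = (283 − 1) · (1/2) = 141 ≈ 141.000.

E[X] = 141 = 141.000.


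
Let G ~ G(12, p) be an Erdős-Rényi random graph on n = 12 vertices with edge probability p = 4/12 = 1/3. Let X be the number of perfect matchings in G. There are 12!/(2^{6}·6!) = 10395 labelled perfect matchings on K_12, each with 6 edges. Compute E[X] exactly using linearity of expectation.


K_12 has 12!/(2^{6}·6!) = 10395 labelled perfect matchings.
For each such perfect matching H, let X_H = 1 if all 6 edges of H are present in G. Then P[X_H = 1] = p^{6} = (1/3)^{6} = 1/729.
By linearity: E[X] = Σ_H E[X_H] = 10395 · p^{6} = 10395 · 1/729 = 385/27.
Numerically: E[X] ≈ 14.259.

E[X] = 10395 · (1/3)^{6} = 385/27 ≈ 14.259.


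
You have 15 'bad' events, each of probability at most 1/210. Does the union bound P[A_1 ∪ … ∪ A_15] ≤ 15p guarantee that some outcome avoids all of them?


Union bound: P[∪_{i=1}^{15} A_i] ≤ Σ_i P[A_i] ≤ 15·p = 15·(1/210) = 1/14.
Numerically: 1/14 ≈ 0.0714.
Is 1/14 < 1? YES.
Since P[∪ A_i] ≤ 1/14 < 1, the complement has P[∩ A_i^c] ≥ 1 − 1/14 = 13/14 > 0, so some outcome avoids every A_i.

15·p = 1/14 ≈ 0.0714; existence CERTIFIED by the union bound.


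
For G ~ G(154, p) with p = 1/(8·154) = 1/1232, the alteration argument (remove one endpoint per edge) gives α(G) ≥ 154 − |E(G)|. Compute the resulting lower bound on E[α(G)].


E[|E(G)|] = C(154, 2)·p = 11781 · (1/1232) = 153/16.
E[α(G)] ≥ n − E[|E(G)|] = 154 − 153/16 = 2311/16.
Numerically: ≈ 144.437500.
(This is only a lower bound; the true E[α(G)] may be larger.)

E[α(G)] ≥ 2311/16 ≈ 144.437500.


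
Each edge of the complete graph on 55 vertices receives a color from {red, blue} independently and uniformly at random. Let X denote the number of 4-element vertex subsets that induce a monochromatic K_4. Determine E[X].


Let X = Σ_S X_S over the C(55, 4) = 341055 subsets S of size 4, where X_S = 1 if the K_4 on S is monochromatic.
For a fixed S, the K_4 on S has C(4, 2) = 6 edges. P[all 6 edges red] = (1/2)^6, and likewise for blue, so P[monochromatic] = 2·(1/2)^6 = 2^{1 − 6} = 1/32.
By linearity: E[X] = C(55, 4) · 2^{1 − 6} = 341055 · 1/32 = 341055/32.
Numerically: E[X] ≈ 10657.969.

E[X] = C(55,4)·2^(1−C(4,2)) = 341055/32 ≈ 10657.969.


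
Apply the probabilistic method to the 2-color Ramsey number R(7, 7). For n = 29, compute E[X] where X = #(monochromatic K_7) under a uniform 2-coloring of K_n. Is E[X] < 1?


E[X] = C(29, 7) · 2^{1 − 21} = 1560780 · 2^{−20} = 1560780/1048576.
As a reduced fraction: E[X] = 390195/262144 ≈ 1.4884758.
Is E[X] < 1? NO.
Since E[X] ≥ 1, the first-moment bound is inconclusive at n = 29; it does NOT by itself certify R(7, 7) > 29.

E[X] = 390195/262144 ≈ 1.4884758; E[X] ≥ 1; first-moment method inconclusive here.


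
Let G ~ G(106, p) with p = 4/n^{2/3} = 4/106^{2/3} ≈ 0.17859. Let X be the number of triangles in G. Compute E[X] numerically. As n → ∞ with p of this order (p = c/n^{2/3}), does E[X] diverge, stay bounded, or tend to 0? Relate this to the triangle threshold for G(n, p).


Number of potential triangles: C(106, 3) = 192920.
Each occurs with probability p³ ≈ (0.17859)³ ≈ 5.69597722e-03.
By linearity: E[X] = C(106, 3)·p³ ≈ 192920 · 5.69597722e-03 ≈ 1098.867925.
Since α = 2/3 < 1, p = c/n^{2/3} ≫ 1/n is above the triangle threshold p ~ 1/n. Asymptotically E[X] ~ (c³/6)·n^{3(1−α)} = (4³/6)·n^{1} → ∞; triangles are abundant w.h.p.

E[X] ≈ 1098.867925; in regime p = Θ(1/n^{2/3}) E[X] diverges (above the triangle threshold p ~ 1/n).


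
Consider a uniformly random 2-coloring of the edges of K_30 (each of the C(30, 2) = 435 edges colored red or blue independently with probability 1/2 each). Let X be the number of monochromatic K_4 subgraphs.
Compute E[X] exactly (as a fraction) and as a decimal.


Let X = Σ_S X_S over the C(30, 4) = 27405 subsets S of size 4, where X_S = 1 if the K_4 on S is monochromatic.
For a fixed S, the K_4 on S has C(4, 2) = 6 edges. P[all 6 edges red] = (1/2)^6, and likewise for blue, so P[monochromatic] = 2·(1/2)^6 = 2^{1 − 6} = 1/32.
By linearity of expectation: E[X] = C(30, 4) · 2^{1 − 6} = 27405 · 1/32 = 27405/32.
Numerically: E[X] ≈ 856.406.

E[X] = C(30,4)·2^(1−C(4,2)) = 27405/32 ≈ 856.406.


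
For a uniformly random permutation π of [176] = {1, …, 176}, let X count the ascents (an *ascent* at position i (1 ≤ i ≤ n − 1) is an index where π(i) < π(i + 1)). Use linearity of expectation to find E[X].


Write X = Σ X_I over i = 1, …, 175, with X_I the indicator of one ascent.
There are 175 indicators.
For each fixed i, the pair (π(i), π(i+1)) is a uniformly random ordered pair of distinct values from {1, …, 176}; by symmetry P[π(i) < π(i+1)] = 1/2.
By linearity: E[X] = 175 · (1/2) = (176 − 1) · (1/2) = 175/2 ≈ 87.500.

E[X] = 175/2 = 87.500.


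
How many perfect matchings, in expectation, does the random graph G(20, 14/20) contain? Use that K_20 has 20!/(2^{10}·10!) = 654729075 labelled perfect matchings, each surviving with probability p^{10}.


K_20 has 20!/(2^{10}·10!) = 654729075 labelled perfect matchings.
For each such perfect matching H, let X_H = 1 if all 10 edges of H are present in G. Then P[X_H = 1] = p^{10} = (7/10)^{10} = 282475249/10000000000.
Summing the indicators: E[X] = Σ_H E[X_H] = 654729075 · p^{10} = 654729075 · 282475249/10000000000 = 7397790339526587/400000000.
Numerically: E[X] ≈ 1.84945e+07.

E[X] = 654729075 · (7/10)^{10} = 7397790339526587/400000000 ≈ 1.84945e+07.


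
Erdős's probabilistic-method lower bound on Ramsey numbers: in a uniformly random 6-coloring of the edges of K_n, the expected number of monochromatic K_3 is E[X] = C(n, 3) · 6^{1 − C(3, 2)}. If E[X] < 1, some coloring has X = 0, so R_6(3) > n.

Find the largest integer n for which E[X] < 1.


We need C(n, 3) · 6^{1 − 3} < 1, i.e. C(n, 3) < 6^{3 − 1} = 36.
Check values of n near the boundary:
  n = 3: C(3, 3) = 1; 1 < 36? YES
  n = 4: C(4, 3) = 4; 4 < 36? YES
  n = 5: C(5, 3) = 10; 10 < 36? YES
  n = 6: C(6, 3) = 20; 20 < 36? YES
  n = 7: C(7, 3) = 35; 35 < 36? YES
  n = 8: C(8, 3) = 56; 56 < 36? NO
  n = 9: C(9, 3) = 84; 84 < 36? NO
  n = 10: C(10, 3) = 120; 120 < 36? NO
The largest n with C(n, 3) < 36 is n = 7 (where E[X] = 35/36 ≈ 0.97222). Hence R_6(3) > 7, i.e. R_6(3) ≥ 8.

Largest n = 7; hence R_6(3) > 7.


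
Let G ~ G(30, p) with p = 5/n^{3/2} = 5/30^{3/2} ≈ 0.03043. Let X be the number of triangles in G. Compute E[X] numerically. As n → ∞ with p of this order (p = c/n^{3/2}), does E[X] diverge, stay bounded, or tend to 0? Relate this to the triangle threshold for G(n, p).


Number of potential triangles: C(30, 3) = 4060.
Each occurs with probability p³ ≈ (0.03043)³ ≈ 2.817503e-05.
By linearity: E[X] = C(30, 3)·p³ ≈ 4060 · 2.817503e-05 ≈ 0.1144.
Since α = 3/2 > 1, p = c/n^{3/2} = o(1/n) is below the triangle threshold p ~ 1/n. Asymptotically E[X] ~ (c³/6)·n^{3(1−α)} = (5³/6)·n^{-1.5} → 0, so by Markov's inequality G has no triangles w.h.p.

E[X] ≈ 0.1144; in regime p = Θ(1/n^{3/2}) E[X] tends to 0 (below the triangle threshold p ~ 1/n).


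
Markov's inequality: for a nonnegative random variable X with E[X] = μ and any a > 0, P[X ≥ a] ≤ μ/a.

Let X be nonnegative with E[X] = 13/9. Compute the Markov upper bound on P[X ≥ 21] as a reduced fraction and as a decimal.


μ = E[X] = 13/9, a = 21.
Markov: P[X ≥ 21] ≤ μ/a = (13/9)/21 = 13/189.
Numerically: ≈ 0.069.
(Since a = 21 > μ = 1.444, the bound 13/189 is < 1 and informative.)

P[X ≥ 21] ≤ 13/189 ≈ 0.069.


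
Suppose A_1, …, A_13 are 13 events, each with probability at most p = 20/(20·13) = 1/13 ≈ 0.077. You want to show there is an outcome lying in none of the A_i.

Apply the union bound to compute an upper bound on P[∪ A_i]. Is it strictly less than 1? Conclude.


Union bound: P[∪_{i=1}^{13} A_i] ≤ Σ_i P[A_i] ≤ 13·p = 13·(1/13) = 1.
Numerically: 1 ≈ 1.000.
Is 1 < 1? NO.
Since the bound 1 is ≥ 1, the union bound is uninformative here; it does NOT by itself certify existence.

13·p = 1 ≈ 1.000; existence NOT certified by the union bound.


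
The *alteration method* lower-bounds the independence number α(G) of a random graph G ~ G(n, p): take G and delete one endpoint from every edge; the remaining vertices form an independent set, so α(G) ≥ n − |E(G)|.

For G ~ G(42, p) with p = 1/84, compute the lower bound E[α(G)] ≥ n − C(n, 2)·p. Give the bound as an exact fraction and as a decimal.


E[|E(G)|] = C(42, 2)·p = 861 · (1/84) = 41/4.
E[α(G)] ≥ n − E[|E(G)|] = 42 − 41/4 = 127/4.
Numerically: ≈ 31.7500.
(This is only a lower bound; the true E[α(G)] may be larger.)

E[α(G)] ≥ 127/4 ≈ 31.7500.


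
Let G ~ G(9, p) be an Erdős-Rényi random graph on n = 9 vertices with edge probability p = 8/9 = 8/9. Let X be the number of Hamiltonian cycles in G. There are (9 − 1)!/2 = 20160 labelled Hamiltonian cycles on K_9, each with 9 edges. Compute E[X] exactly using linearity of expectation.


K_9 has (9 − 1)!/2 = 20160 labelled Hamiltonian cycles.
For each such Hamiltonian cycle H, let X_H = 1 if all 9 edges of H are present in G. Then P[X_H = 1] = p^{9} = (8/9)^{9} = 134217728/387420489.
By linearity of expectation: E[X] = Σ_H E[X_H] = 20160 · p^{9} = 20160 · 134217728/387420489 = 300647710720/43046721.
Numerically: E[X] ≈ 6.98e+03.

E[X] = 20160 · (8/9)^{9} = 300647710720/43046721 ≈ 6.98e+03.


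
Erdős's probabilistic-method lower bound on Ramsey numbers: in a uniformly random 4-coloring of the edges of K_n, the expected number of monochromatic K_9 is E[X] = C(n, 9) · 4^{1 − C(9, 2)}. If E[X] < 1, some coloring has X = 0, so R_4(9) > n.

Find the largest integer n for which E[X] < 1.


We need C(n, 9) · 4^{1 − 36} < 1, i.e. C(n, 9) < 4^{36 − 1} = 1180591620717411303424.
Check values of n near the boundary:
  n = 909: C(909, 9) = 1122169012923711463931; 1122169012923711463931 < 1180591620717411303424? YES
  n = 910: C(910, 9) = 1133378248346922788210; 1133378248346922788210 < 1180591620717411303424? YES
  n = 911: C(911, 9) = 1144686900492291197405; 1144686900492291197405 < 1180591620717411303424? YES
  n = 912: C(912, 9) = 1156095740032081475120; 1156095740032081475120 < 1180591620717411303424? YES
  n = 913: C(913, 9) = 1167605542753639808390; 1167605542753639808390 < 1180591620717411303424? YES
  n = 914: C(914, 9) = 1179217089587653905932; 1179217089587653905932 < 1180591620717411303424? YES
  n = 915: C(915, 9) = 1190931166636537885130; 1190931166636537885130 < 1180591620717411303424? NO
  n = 916: C(916, 9) = 1202748565202942340440; 1202748565202942340440 < 1180591620717411303424? NO
  n = 917: C(917, 9) = 1214670081818390006810; 1214670081818390006810 < 1180591620717411303424? NO
The largest n with C(n, 9) < 1180591620717411303424 is n = 914 (where E[X] = 294804272396913476483/295147905179352825856 ≈ 0.999). Hence R_4(9) > 914, i.e. R_4(9) ≥ 915.

Largest n = 914; hence R_4(9) > 914.


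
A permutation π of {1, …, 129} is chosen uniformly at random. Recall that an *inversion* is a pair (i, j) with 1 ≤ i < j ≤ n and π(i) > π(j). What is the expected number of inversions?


Write X = Σ X_I over the C(129, 2) = 8256 pairs i < j, with X_I the indicator of one inversion.
There are 8256 indicators.
For each fixed pair i < j, the values π(i) and π(j) are two distinct elements of {1, …, 129} in uniformly random order; by symmetry P[π(i) > π(j)] = 1/2.
By linearity: E[X] = 8256 · (1/2) = C(129, 2) · (1/2) = 8256/2 = 4128 ≈ 4128.0000.

E[X] = 4128 = 4128.0000.


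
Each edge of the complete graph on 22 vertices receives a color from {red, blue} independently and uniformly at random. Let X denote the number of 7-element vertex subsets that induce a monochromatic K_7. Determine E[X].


Let X = Σ_S X_S over the C(22, 7) = 170544 subsets S of size 7, where X_S = 1 if the K_7 on S is monochromatic.
For a fixed S, the K_7 on S has C(7, 2) = 21 edges. P[all 21 edges red] = (1/2)^21, and likewise for blue, so P[monochromatic] = 2·(1/2)^21 = 2^{1 − 21} = 1/1048576.
By linearity of expectation: E[X] = C(22, 7) · 2^{1 − 21} = 170544 · 1/1048576 = 10659/65536.
Numerically: E[X] ≈ 0.162643.

E[X] = C(22,7)·2^(1−C(7,2)) = 10659/65536 ≈ 0.162643.


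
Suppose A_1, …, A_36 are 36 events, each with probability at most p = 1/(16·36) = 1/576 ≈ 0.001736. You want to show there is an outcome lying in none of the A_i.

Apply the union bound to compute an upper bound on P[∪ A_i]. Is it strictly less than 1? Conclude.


Union bound: P[∪_{i=1}^{36} A_i] ≤ Σ_i P[A_i] ≤ 36·p = 36·(1/576) = 1/16.
Numerically: 1/16 ≈ 0.062500.
Is 1/16 < 1? YES.
Since P[∪ A_i] ≤ 1/16 < 1, the complement has P[∩ A_i^c] ≥ 1 − 1/16 = 15/16 > 0, so some outcome avoids every A_i.

36·p = 1/16 ≈ 0.062500; existence CERTIFIED by the union bound.


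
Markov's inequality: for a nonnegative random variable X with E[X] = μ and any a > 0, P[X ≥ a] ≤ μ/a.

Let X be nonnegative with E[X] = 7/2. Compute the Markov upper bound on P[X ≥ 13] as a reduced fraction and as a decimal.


μ = E[X] = 7/2, a = 13.
Markov: P[X ≥ 13] ≤ μ/a = (7/2)/13 = 7/26.
Numerically: ≈ 0.269.
(Since a = 13 > μ = 3.500, the bound 7/26 is < 1 and informative.)

P[X ≥ 13] ≤ 7/26 ≈ 0.269.


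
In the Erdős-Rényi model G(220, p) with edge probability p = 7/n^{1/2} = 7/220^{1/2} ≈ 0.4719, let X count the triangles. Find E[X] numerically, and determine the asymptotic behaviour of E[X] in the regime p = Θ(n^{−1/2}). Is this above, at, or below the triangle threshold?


Number of potential triangles: C(220, 3) = 1750540.
Each occurs with probability p³ ≈ (0.4719)³ ≈ 1.051139e-01.
By linearity: E[X] = C(220, 3)·p³ ≈ 1750540 · 1.051139e-01 ≈ 184006.0649.
Since α = 1/2 < 1, p = c/n^{1/2} ≫ 1/n is above the triangle threshold p ~ 1/n. Asymptotically E[X] ~ (c³/6)·n^{3(1−α)} = (7³/6)·n^{1.5} → ∞; triangles are abundant w.h.p.

E[X] ≈ 184006.0649; in regime p = Θ(1/n^{1/2}) E[X] diverges (above the triangle threshold p ~ 1/n).


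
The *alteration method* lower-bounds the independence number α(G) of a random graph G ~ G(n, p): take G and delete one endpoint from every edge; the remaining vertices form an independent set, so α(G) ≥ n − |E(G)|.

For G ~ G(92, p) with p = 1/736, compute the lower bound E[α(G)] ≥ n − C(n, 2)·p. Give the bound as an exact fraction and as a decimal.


E[|E(G)|] = C(92, 2)·p = 4186 · (1/736) = 91/16.
E[α(G)] ≥ n − E[|E(G)|] = 92 − 91/16 = 1381/16.
Numerically: ≈ 86.31250.
(This is only a lower bound; the true E[α(G)] may be larger.)

E[α(G)] ≥ 1381/16 ≈ 86.31250.


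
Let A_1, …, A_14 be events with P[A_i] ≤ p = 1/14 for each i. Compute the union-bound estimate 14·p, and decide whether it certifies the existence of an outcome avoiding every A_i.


Union bound: P[∪_{i=1}^{14} A_i] ≤ Σ_i P[A_i] ≤ 14·p = 14·(1/14) = 1.
Numerically: 1 ≈ 1.00000.
Is 1 < 1? NO.
Since the bound 1 is ≥ 1, the union bound is uninformative here; it does NOT by itself certify existence.

14·p = 1 ≈ 1.00000; existence NOT certified by the union bound.


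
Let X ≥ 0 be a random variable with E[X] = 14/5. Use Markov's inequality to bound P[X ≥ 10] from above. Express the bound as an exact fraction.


μ = E[X] = 14/5, a = 10.
Markov: P[X ≥ 10] ≤ μ/a = (14/5)/10 = 7/25.
Numerically: ≈ 0.280000.
(Since a = 10 > μ = 2.800000, the bound 7/25 is < 1 and informative.)

P[X ≥ 10] ≤ 7/25 ≈ 0.280000.


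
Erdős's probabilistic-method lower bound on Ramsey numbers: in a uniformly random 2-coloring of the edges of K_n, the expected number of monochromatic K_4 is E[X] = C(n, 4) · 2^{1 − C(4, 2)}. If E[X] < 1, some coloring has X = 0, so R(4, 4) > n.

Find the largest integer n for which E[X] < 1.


We need C(n, 4) · 2^{1 − 6} < 1, i.e. C(n, 4) < 2^{6 − 1} = 32.
Check values of n near the boundary:
  n = 4: C(4, 4) = 1; 1 < 32? YES
  n = 5: C(5, 4) = 5; 5 < 32? YES
  n = 6: C(6, 4) = 15; 15 < 32? YES
  n = 7: C(7, 4) = 35; 35 < 32? NO
The largest n with C(n, 4) < 32 is n = 6 (where E[X] = 15/32 ≈ 0.4687500). Hence R(4, 4) > 6, i.e. R(4, 4) ≥ 7.

Largest n = 6; hence R(4, 4) > 6.


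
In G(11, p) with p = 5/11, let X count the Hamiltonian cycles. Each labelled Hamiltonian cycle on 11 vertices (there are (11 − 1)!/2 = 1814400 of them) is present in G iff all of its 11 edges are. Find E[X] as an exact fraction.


K_11 has (11 − 1)!/2 = 1814400 labelled Hamiltonian cycles.
For each such Hamiltonian cycle H, let X_H = 1 if all 11 edges of H are present in G. Then P[X_H = 1] = p^{11} = (5/11)^{11} = 48828125/285311670611.
By linearity of expectation: E[X] = Σ_H E[X_H] = 1814400 · p^{11} = 1814400 · 48828125/285311670611 = 88593750000000/285311670611.
Numerically: E[X] ≈ 311.

E[X] = 1814400 · (5/11)^{11} = 88593750000000/285311670611 ≈ 311.


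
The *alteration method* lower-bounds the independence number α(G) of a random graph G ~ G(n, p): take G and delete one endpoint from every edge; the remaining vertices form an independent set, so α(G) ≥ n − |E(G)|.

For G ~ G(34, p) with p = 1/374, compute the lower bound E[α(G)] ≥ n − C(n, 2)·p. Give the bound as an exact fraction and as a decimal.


E[|E(G)|] = C(34, 2)·p = 561 · (1/374) = 3/2.
E[α(G)] ≥ n − E[|E(G)|] = 34 − 3/2 = 65/2.
Numerically: ≈ 32.50000.
(This is only a lower bound; the true E[α(G)] may be larger.)

E[α(G)] ≥ 65/2 ≈ 32.50000.


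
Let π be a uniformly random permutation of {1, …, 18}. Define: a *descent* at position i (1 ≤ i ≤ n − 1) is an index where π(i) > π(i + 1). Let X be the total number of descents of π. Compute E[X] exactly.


Write X = Σ X_I over i = 1, …, 17, with X_I the indicator of one descent.
There are 17 indicators.
For each fixed i, the pair (π(i), π(i+1)) is a uniformly random ordered pair of distinct values from {1, …, 18}; by symmetry P[π(i) > π(i+1)] = 1/2.
By linearity: E[X] = 17 · (1/2) = (18 − 1) · (1/2) = 17/2 ≈ 8.500000.

E[X] = 17/2 = 8.500000.


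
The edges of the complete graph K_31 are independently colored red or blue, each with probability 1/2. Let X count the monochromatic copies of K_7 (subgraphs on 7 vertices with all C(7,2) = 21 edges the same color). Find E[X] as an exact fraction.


Let X = Σ_S X_S over the C(31, 7) = 2629575 subsets S of size 7, where X_S = 1 if the K_7 on S is monochromatic.
For a fixed S, the K_7 on S has C(7, 2) = 21 edges. P[all 21 edges red] = (1/2)^21, and likewise for blue, so P[monochromatic] = 2·(1/2)^21 = 2^{1 − 21} = 1/1048576.
Summing: E[X] = C(31, 7) · 2^{1 − 21} = 2629575 · 1/1048576 = 2629575/1048576.
Numerically: E[X] ≈ 2.508.

E[X] = C(31,7)·2^(1−C(7,2)) = 2629575/1048576 ≈ 2.508.


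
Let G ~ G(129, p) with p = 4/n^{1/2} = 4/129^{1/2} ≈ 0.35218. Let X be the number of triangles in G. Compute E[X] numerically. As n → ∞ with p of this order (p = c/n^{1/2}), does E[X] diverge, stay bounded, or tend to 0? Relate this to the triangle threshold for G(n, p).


Number of potential triangles: C(129, 3) = 349504.
Each occurs with probability p³ ≈ (0.35218)³ ≈ 4.3681285e-02.
By linearity: E[X] = C(129, 3)·p³ ≈ 349504 · 4.3681285e-02 ≈ 15266.78393.
Since α = 1/2 < 1, p = c/n^{1/2} ≫ 1/n is above the triangle threshold p ~ 1/n. Asymptotically E[X] ~ (c³/6)·n^{3(1−α)} = (4³/6)·n^{1.5} → ∞; triangles are abundant w.h.p.

E[X] ≈ 15266.78393; in regime p = Θ(1/n^{1/2}) E[X] diverges (above the triangle threshold p ~ 1/n).


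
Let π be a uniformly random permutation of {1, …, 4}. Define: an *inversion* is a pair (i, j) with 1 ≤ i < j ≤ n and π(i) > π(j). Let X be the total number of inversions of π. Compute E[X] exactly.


Write X = Σ X_I over the C(4, 2) = 6 pairs i < j, with X_I the indicator of one inversion.
There are 6 indicators.
For each fixed pair i < j, the values π(i) and π(j) are two distinct elements of {1, …, 4} in uniformly random order; by symmetry P[π(i) > π(j)] = 1/2.
By linearity: E[X] = 6 · (1/2) = C(4, 2) · (1/2) = 6/2 = 3 ≈ 3.000.

E[X] = 3 = 3.000.


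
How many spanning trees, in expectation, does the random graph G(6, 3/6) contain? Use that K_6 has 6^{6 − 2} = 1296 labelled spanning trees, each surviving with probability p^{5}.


K_6 has 6^{6 − 2} = 1296 labelled spanning trees.
For each such spanning tree H, let X_H = 1 if all 5 edges of H are present in G. Then P[X_H = 1] = p^{5} = (1/2)^{5} = 1/32.
By linearity of expectation: E[X] = Σ_H E[X_H] = 1296 · p^{5} = 1296 · 1/32 = 81/2.
Numerically: E[X] ≈ 40.5.

E[X] = 1296 · (1/2)^{5} = 81/2 ≈ 40.5.


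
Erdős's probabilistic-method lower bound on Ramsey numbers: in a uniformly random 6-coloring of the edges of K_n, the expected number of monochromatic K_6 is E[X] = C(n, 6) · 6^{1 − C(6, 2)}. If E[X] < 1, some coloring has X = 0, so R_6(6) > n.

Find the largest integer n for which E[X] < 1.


We need C(n, 6) · 6^{1 − 15} < 1, i.e. C(n, 6) < 6^{15 − 1} = 78364164096.
Check values of n near the boundary:
  n = 197: C(197, 6) = 75176946208; 75176946208 < 78364164096? YES
  n = 198: C(198, 6) = 77526225777; 77526225777 < 78364164096? YES
  n = 199: C(199, 6) = 79936367511; 79936367511 < 78364164096? NO
  n = 200: C(200, 6) = 82408626300; 82408626300 < 78364164096? NO
  n = 201: C(201, 6) = 84944276340; 84944276340 < 78364164096? NO
The largest n with C(n, 6) < 78364164096 is n = 198 (where E[X] = 25842075259/26121388032 ≈ 0.98931). Hence R_6(6) > 198, i.e. R_6(6) ≥ 199.

Largest n = 198; hence R_6(6) > 198.


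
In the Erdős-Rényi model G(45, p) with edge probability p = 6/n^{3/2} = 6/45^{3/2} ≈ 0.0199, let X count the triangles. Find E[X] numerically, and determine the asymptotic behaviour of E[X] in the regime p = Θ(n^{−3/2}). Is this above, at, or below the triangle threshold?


Number of potential triangles: C(45, 3) = 14190.
Each occurs with probability p³ ≈ (0.0199)³ ≈ 7.85231e-06.
By linearity: E[X] = C(45, 3)·p³ ≈ 14190 · 7.85231e-06 ≈ 0.111.
Since α = 3/2 > 1, p = c/n^{3/2} = o(1/n) is below the triangle threshold p ~ 1/n. Asymptotically E[X] ~ (c³/6)·n^{3(1−α)} = (6³/6)·n^{-1.5} → 0, so by Markov's inequality G has no triangles w.h.p.

E[X] ≈ 0.111; in regime p = Θ(1/n^{3/2}) E[X] tends to 0 (below the triangle threshold p ~ 1/n).


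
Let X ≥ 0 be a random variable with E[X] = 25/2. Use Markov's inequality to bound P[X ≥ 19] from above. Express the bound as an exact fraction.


μ = E[X] = 25/2, a = 19.
Markov: P[X ≥ 19] ≤ μ/a = (25/2)/19 = 25/38.
Numerically: ≈ 0.6579.
(Since a = 19 > μ = 12.5000, the bound 25/38 is < 1 and informative.)

P[X ≥ 19] ≤ 25/38 ≈ 0.6579.


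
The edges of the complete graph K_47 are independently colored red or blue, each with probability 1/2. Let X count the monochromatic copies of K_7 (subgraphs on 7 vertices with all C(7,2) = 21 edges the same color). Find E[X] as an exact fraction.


Let X = Σ_S X_S over the C(47, 7) = 62891499 subsets S of size 7, where X_S = 1 if the K_7 on S is monochromatic.
For a fixed S, the K_7 on S has C(7, 2) = 21 edges. P[all 21 edges red] = (1/2)^21, and likewise for blue, so P[monochromatic] = 2·(1/2)^21 = 2^{1 − 21} = 1/1048576.
By linearity of expectation: E[X] = C(47, 7) · 2^{1 − 21} = 62891499 · 1/1048576 = 62891499/1048576.
Numerically: E[X] ≈ 59.978.

E[X] = C(47,7)·2^(1−C(7,2)) = 62891499/1048576 ≈ 59.978.


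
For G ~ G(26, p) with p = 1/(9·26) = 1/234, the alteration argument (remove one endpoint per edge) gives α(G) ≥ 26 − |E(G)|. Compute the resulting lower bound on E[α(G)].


E[|E(G)|] = C(26, 2)·p = 325 · (1/234) = 25/18.
E[α(G)] ≥ n − E[|E(G)|] = 26 − 25/18 = 443/18.
Numerically: ≈ 24.61111.
(This is only a lower bound; the true E[α(G)] may be larger.)

E[α(G)] ≥ 443/18 ≈ 24.61111.


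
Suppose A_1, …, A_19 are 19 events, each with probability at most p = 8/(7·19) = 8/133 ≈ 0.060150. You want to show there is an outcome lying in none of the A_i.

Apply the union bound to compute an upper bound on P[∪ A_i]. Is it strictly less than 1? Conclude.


Union bound: P[∪_{i=1}^{19} A_i] ≤ Σ_i P[A_i] ≤ 19·p = 19·(8/133) = 8/7.
Numerically: 8/7 ≈ 1.142857.
Is 8/7 < 1? NO.
Since the bound 8/7 is ≥ 1, the union bound is uninformative here; it does NOT by itself certify existence.

19·p = 8/7 ≈ 1.142857; existence NOT certified by the union bound.


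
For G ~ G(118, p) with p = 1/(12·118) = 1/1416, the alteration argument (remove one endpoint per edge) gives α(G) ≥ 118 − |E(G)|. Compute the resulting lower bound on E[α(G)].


E[|E(G)|] = C(118, 2)·p = 6903 · (1/1416) = 39/8.
E[α(G)] ≥ n − E[|E(G)|] = 118 − 39/8 = 905/8.
Numerically: ≈ 113.12500.
(This is only a lower bound; the true E[α(G)] may be larger.)

E[α(G)] ≥ 905/8 ≈ 113.12500.


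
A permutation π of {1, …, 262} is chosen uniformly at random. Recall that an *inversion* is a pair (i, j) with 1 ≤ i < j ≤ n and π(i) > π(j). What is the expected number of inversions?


Write X = Σ X_I over the C(262, 2) = 34191 pairs i < j, with X_I the indicator of one inversion.
There are 34191 indicators.
For each fixed pair i < j, the values π(i) and π(j) are two distinct elements of {1, …, 262} in uniformly random order; by symmetry P[π(i) > π(j)] = 1/2.
By linearity: E[X] = 34191 · (1/2) = C(262, 2) · (1/2) = 34191/2 = 34191/2 ≈ 17095.50000.

E[X] = 34191/2 = 17095.50000.


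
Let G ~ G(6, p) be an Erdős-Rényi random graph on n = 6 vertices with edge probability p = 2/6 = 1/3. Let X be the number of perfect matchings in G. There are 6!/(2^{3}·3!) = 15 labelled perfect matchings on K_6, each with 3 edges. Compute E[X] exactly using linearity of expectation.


K_6 has 6!/(2^{3}·3!) = 15 labelled perfect matchings.
For each such perfect matching H, let X_H = 1 if all 3 edges of H are present in G. Then P[X_H = 1] = p^{3} = (1/3)^{3} = 1/27.
By linearity of expectation: E[X] = Σ_H E[X_H] = 15 · p^{3} = 15 · 1/27 = 5/9.
Numerically: E[X] ≈ 0.555556.

E[X] = 15 · (1/3)^{3} = 5/9 ≈ 0.555556.


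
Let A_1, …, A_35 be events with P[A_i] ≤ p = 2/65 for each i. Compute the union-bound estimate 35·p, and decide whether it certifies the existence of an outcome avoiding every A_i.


Union bound: P[∪_{i=1}^{35} A_i] ≤ Σ_i P[A_i] ≤ 35·p = 35·(2/65) = 14/13.
Numerically: 14/13 ≈ 1.077.
Is 14/13 < 1? NO.
Since the bound 14/13 is ≥ 1, the union bound is uninformative here; it does NOT by itself certify existence.

35·p = 14/13 ≈ 1.077; existence NOT certified by the union bound.


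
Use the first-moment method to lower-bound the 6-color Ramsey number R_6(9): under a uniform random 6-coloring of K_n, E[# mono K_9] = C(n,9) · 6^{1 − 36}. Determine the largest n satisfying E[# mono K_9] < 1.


We need C(n, 9) · 6^{1 − 36} < 1, i.e. C(n, 9) < 6^{36 − 1} = 1719070799748422591028658176.
Check values of n near the boundary:
  n = 4406: C(4406, 9) = 1710356485221788389505285700; 1710356485221788389505285700 < 1719070799748422591028658176? YES
  n = 4407: C(4407, 9) = 1713856532599459170657070050; 1713856532599459170657070050 < 1719070799748422591028658176? YES
  n = 4408: C(4408, 9) = 1717362945146264156457459600; 1717362945146264156457459600 < 1719070799748422591028658176? YES
  n = 4409: C(4409, 9) = 1720875732988608787686577131; 1720875732988608787686577131 < 1719070799748422591028658176? NO
The largest n with C(n, 9) < 1719070799748422591028658176 is n = 4408 (where E[X] = 35778394690547169926197075/35813974994758803979763712 ≈ 0.999). Hence R_6(9) > 4408, i.e. R_6(9) ≥ 4409.

Largest n = 4408; hence R_6(9) > 4408.
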